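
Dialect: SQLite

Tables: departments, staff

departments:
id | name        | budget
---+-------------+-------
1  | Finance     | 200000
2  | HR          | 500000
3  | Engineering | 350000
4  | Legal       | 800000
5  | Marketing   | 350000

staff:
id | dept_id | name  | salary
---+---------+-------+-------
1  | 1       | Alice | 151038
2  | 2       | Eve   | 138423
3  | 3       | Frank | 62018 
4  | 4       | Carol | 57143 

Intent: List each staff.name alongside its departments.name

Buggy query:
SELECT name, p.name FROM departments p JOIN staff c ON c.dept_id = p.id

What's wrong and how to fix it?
Bug: Both tables have a 'name' column; the unqualified reference is ambiguous

Fix: Qualify the column with its table alias (c.name)

Corrected query:
SELECT c.name, p.name FROM departments p JOIN staff c ON c.dept_id = p.id

Result:
name  | name       
------+------------
Alice | Finance    
Eve   | HR         
Frank | Engineering
Carol | Legal      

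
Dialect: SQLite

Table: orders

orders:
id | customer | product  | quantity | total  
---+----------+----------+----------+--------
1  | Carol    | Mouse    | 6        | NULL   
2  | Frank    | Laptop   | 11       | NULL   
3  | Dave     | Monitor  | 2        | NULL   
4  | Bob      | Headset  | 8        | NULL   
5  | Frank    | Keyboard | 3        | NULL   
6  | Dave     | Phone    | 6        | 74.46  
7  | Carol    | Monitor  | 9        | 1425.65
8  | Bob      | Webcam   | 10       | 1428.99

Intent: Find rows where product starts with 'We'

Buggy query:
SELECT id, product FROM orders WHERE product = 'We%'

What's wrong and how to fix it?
Bug: Wildcards only work with LIKE; '=' treats '%' as a literal character

Fix: Use LIKE for wildcard pattern matching

Corrected query:
SELECT id, product FROM orders WHERE product LIKE 'We%'

Result:
id | product
---+--------
8  | Webcam 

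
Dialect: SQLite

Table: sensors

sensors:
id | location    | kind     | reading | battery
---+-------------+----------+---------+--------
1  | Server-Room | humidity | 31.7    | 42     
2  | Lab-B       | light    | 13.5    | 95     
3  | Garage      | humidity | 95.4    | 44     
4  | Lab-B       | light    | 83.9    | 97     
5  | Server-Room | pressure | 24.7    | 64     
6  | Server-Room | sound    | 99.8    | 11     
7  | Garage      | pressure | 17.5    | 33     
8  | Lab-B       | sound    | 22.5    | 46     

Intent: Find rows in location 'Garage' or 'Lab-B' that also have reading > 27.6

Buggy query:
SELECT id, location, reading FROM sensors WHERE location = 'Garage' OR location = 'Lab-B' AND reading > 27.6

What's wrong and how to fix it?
Bug: Without parentheses, AND is evaluated before OR, so the reading filter only applies to the 'Lab-B' branch

Fix: Add parentheses around the OR so the AND applies to both alternatives

Corrected query:
SELECT id, location, reading FROM sensors WHERE (location = 'Garage' OR location = 'Lab-B') AND reading > 27.6

Result:
id | location | reading
---+----------+--------
3  | Garage   | 95.4   
4  | Lab-B    | 83.9   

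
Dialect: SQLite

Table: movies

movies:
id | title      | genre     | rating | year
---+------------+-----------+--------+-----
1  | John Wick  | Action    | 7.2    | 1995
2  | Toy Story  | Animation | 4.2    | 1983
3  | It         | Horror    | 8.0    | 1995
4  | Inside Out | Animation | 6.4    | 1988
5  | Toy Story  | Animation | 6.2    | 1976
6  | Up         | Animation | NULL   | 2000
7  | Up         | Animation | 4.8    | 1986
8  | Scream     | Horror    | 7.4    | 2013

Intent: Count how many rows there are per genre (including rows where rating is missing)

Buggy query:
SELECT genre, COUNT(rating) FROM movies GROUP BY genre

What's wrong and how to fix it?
Bug: COUNT(column) counts non-NULL values only; rows with NULL rating aren't counted

Fix: Use COUNT(*) to count all rows regardless of NULL

Corrected query:
SELECT genre, COUNT(*) FROM movies GROUP BY genre

Result:
genre     | COUNT(*)
----------+---------
Action    | 1       
Animation | 5       
Horror    | 2       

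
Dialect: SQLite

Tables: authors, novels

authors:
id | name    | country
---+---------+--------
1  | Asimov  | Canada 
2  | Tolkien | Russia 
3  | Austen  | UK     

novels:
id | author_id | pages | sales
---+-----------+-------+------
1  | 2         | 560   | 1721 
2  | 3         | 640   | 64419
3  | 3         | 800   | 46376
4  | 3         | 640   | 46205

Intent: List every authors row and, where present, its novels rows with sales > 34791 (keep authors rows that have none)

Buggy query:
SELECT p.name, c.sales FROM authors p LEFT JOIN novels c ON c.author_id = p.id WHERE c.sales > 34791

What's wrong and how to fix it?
Bug: A WHERE condition on the right-hand table after LEFT JOIN drops unmatched parents

Fix: Move the right-table condition into the ON clause so unmatched parents are kept

Corrected query:
SELECT p.name, c.sales FROM authors p LEFT JOIN novels c ON c.author_id = p.id AND c.sales > 34791

Result:
name    | sales
--------+------
Asimov  | NULL 
Tolkien | NULL 
Austen  | 46205
Austen  | 46376
Austen  | 64419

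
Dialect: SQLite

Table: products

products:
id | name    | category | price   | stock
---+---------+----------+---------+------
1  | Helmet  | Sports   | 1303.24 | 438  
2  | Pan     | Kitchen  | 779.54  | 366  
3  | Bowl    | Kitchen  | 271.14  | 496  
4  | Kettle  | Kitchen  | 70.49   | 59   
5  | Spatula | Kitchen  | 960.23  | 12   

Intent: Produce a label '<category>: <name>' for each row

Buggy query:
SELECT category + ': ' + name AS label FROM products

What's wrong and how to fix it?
Bug: '+' is numeric addition; on text columns SQLite converts them to 0 instead of concatenating

Fix: Replace + with || to concatenate text

Corrected query:
SELECT category || ': ' || name AS label FROM products

Result:
label           
----------------
Sports: Helmet  
Kitchen: Pan    
Kitchen: Bowl   
Kitchen: Kettle 
Kitchen: Spatula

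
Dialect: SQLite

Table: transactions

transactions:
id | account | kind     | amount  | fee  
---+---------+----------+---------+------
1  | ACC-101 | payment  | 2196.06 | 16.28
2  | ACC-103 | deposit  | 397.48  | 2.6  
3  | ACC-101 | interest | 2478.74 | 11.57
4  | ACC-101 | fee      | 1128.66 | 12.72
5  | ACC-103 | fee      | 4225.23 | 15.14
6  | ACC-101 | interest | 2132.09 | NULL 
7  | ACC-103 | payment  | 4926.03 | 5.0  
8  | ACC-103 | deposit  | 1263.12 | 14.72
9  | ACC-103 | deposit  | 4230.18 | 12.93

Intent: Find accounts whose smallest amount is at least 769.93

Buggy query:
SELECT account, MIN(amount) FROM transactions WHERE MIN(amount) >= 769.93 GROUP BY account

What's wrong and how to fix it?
Bug: Aggregates like MIN are computed per group after WHERE runs

Fix: Replace WHERE with HAVING after the GROUP BY

Corrected query:
SELECT account, MIN(amount) FROM transactions GROUP BY account HAVING MIN(amount) >= 769.93

Result:
account | MIN(amount)
--------+------------
ACC-101 | 1128.66    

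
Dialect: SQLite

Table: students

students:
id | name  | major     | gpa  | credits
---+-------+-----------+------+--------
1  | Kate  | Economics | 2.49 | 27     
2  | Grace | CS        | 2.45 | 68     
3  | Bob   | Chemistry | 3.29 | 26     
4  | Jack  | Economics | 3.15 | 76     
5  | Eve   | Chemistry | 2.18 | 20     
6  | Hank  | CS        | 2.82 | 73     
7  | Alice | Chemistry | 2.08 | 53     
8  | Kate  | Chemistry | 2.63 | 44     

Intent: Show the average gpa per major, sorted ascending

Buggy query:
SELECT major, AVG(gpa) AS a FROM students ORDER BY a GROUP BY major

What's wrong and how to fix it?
Bug: GROUP BY must precede ORDER BY

Fix: Reorder: SELECT … FROM … GROUP BY … ORDER BY …

Corrected query:
SELECT major, AVG(gpa) AS a FROM students GROUP BY major ORDER BY a

Result:
major     | a    
----------+------
Chemistry | 2.545
CS        | 2.635
Economics | 2.82 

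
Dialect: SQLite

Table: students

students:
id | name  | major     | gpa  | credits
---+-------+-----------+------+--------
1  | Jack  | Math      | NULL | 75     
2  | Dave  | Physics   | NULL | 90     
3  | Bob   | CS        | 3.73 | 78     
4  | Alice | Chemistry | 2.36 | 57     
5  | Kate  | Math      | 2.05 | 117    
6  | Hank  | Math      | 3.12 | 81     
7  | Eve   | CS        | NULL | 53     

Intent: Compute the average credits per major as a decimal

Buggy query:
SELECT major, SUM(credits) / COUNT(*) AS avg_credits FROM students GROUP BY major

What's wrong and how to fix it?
Bug: Both operands are integers, so '/' performs integer division and truncates

Fix: Cast one side to REAL so the division keeps the fractional part

Corrected query:
SELECT major, SUM(credits) * 1.0 / COUNT(*) AS avg_credits FROM students GROUP BY major

Result:
major     | avg_credits
----------+------------
CS        | 65.5       
Chemistry | 57         
Math      | 91         
Physics   | 90         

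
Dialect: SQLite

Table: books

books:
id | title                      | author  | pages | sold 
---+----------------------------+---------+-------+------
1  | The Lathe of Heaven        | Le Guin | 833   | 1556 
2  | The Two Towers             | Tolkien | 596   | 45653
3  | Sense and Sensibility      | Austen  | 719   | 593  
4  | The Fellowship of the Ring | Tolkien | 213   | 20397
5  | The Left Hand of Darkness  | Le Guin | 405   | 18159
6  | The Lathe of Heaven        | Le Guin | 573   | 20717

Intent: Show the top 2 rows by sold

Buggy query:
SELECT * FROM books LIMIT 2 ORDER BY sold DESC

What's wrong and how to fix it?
Bug: ORDER BY cannot follow LIMIT; LIMIT is the final clause

Fix: Swap the clauses: ORDER BY first, then LIMIT

Corrected query:
SELECT * FROM books ORDER BY sold DESC LIMIT 2

Result:
id | title               | author  | pages | sold 
---+---------------------+---------+-------+------
2  | The Two Towers      | Tolkien | 596   | 45653
6  | The Lathe of Heaven | Le Guin | 573   | 20717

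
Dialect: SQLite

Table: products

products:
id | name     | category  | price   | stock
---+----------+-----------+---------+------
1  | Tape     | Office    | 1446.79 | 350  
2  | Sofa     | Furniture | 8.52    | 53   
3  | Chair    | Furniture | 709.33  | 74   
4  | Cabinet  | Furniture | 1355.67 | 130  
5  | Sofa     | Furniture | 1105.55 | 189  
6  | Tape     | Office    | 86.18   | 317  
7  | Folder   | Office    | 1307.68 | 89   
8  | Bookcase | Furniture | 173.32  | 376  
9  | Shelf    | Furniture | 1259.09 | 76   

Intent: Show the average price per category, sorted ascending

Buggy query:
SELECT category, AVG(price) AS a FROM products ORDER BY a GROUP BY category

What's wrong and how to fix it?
Bug: ORDER BY appears before GROUP BY; SQL clause order requires GROUP BY first

Fix: Reorder: SELECT … FROM … GROUP BY … ORDER BY …

Corrected query:
SELECT category, AVG(price) AS a FROM products GROUP BY category ORDER BY a

Result:
category  | a         
----------+-----------
Furniture | 768.58    
Office    | 946.883333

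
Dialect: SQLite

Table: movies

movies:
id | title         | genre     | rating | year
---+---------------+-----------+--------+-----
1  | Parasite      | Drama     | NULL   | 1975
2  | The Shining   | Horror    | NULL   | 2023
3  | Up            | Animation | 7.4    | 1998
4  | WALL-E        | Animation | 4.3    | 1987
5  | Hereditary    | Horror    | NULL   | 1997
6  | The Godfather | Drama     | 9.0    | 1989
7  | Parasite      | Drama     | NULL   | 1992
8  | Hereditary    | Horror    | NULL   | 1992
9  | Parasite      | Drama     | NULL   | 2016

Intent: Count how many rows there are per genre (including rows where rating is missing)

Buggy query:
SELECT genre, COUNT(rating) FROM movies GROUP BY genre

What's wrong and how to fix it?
Bug: COUNT(rating) skips NULLs, so groups with missing rating are undercounted

Fix: Use COUNT(*) to count all rows regardless of NULL

Corrected query:
SELECT genre, COUNT(*) FROM movies GROUP BY genre

Result:
genre     | COUNT(*)
----------+---------
Animation | 2       
Drama     | 4       
Horror    | 3       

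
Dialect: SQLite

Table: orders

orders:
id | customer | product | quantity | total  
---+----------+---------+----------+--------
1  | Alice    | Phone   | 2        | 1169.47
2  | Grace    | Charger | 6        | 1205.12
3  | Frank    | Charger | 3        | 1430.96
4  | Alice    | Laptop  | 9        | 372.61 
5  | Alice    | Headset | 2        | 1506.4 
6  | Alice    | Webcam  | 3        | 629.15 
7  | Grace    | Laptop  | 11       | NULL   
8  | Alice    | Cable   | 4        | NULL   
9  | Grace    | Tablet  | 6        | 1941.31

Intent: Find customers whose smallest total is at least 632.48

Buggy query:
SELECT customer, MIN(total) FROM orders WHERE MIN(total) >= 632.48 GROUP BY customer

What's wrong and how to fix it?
Bug: MIN() in WHERE is a misuse of aggregate

Fix: Use HAVING for the per-group MIN condition

Corrected query:
SELECT customer, MIN(total) FROM orders GROUP BY customer HAVING MIN(total) >= 632.48

Result:
customer | MIN(total)
---------+-----------
Frank    | 1430.96   
Grace    | 1205.12   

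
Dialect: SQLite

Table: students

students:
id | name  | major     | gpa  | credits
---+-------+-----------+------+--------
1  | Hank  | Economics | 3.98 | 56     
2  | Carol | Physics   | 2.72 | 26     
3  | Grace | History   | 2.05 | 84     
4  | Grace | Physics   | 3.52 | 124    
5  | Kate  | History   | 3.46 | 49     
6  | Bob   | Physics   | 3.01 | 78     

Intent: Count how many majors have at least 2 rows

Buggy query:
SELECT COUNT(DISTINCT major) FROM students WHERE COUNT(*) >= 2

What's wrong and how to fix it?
Bug: COUNT(*) cannot appear in WHERE; the per-group count doesn't exist yet

Fix: Group first with HAVING COUNT(*) >= 2, then COUNT the resulting groups

Corrected query:
SELECT COUNT(*) FROM (SELECT major FROM students GROUP BY major HAVING COUNT(*) >= 2)

Result:
COUNT(*)
--------
2       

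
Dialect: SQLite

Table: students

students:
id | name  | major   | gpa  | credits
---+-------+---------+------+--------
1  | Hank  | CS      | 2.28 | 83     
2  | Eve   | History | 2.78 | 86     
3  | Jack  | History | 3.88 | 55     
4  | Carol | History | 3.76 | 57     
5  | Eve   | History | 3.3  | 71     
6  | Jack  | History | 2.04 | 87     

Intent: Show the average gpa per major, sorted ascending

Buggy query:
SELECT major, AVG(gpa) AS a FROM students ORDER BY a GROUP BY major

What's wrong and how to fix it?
Bug: GROUP BY must precede ORDER BY

Fix: Reorder: SELECT … FROM … GROUP BY … ORDER BY …

Corrected query:
SELECT major, AVG(gpa) AS a FROM students GROUP BY major ORDER BY a

Result:
major   | a    
--------+------
CS      | 2.28 
History | 3.152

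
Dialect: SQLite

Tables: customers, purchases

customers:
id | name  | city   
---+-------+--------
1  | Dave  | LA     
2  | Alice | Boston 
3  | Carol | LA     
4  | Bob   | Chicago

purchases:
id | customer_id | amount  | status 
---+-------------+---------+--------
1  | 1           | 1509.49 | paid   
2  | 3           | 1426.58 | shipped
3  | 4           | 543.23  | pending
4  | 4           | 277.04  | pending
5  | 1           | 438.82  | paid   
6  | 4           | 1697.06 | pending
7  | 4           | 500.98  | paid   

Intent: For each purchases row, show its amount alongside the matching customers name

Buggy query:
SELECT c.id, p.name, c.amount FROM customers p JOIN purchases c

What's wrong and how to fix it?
Bug: Missing join condition: each purchases row is matched to all customers rows instead of just its own

Fix: Add ON c.customer_id = p.id to the JOIN

Corrected query:
SELECT c.id, p.name, c.amount FROM customers p JOIN purchases c ON c.customer_id = p.id

Result:
id | name  | amount 
---+-------+--------
1  | Dave  | 1509.49
2  | Carol | 1426.58
3  | Bob   | 543.23 
4  | Bob   | 277.04 
5  | Dave  | 438.82 
6  | Bob   | 1697.06
7  | Bob   | 500.98 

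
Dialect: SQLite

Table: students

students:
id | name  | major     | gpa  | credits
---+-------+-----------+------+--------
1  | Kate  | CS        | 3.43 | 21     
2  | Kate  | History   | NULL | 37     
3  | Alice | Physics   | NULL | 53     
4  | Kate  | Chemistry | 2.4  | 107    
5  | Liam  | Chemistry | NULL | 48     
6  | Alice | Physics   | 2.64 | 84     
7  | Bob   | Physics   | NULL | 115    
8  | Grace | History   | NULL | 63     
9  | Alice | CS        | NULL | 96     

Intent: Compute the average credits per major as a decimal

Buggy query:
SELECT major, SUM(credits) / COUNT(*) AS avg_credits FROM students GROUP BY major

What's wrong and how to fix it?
Bug: SUM(credits) and COUNT(*) are both integers; the division truncates the fractional part

Fix: Multiply by 1.0 (or CAST to REAL) to force floating-point division

Corrected query:
SELECT major, SUM(credits) * 1.0 / COUNT(*) AS avg_credits FROM students GROUP BY major

Result:
major     | avg_credits
----------+------------
CS        | 58.5       
Chemistry | 77.5       
History   | 50         
Physics   | 84         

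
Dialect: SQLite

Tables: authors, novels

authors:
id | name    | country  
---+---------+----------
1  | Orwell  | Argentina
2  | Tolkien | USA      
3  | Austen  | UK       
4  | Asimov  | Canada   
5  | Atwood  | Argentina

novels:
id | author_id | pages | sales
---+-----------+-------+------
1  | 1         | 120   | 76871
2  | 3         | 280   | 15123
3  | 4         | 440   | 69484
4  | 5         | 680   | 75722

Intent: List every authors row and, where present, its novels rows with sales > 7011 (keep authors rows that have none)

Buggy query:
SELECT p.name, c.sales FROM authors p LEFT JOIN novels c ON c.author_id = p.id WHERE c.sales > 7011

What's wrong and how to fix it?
Bug: A WHERE condition on the right-hand table after LEFT JOIN drops unmatched parents

Fix: Move the right-table condition into the ON clause so unmatched parents are kept

Corrected query:
SELECT p.name, c.sales FROM authors p LEFT JOIN novels c ON c.author_id = p.id AND c.sales > 7011

Result:
name    | sales
--------+------
Orwell  | 76871
Tolkien | NULL 
Austen  | 15123
Asimov  | 69484
Atwood  | 75722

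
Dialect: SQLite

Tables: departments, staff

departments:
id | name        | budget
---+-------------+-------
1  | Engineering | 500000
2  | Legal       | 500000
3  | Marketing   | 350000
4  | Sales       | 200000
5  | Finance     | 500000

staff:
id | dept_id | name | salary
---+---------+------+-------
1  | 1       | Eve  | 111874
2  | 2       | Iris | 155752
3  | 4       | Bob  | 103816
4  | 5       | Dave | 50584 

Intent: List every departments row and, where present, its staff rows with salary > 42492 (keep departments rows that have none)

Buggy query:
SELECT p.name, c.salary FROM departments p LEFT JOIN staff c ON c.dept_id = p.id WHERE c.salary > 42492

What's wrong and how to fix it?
Bug: Filtering c.salary in WHERE discards the NULL rows produced by LEFT JOIN, turning it into an inner join

Fix: Move the right-table condition into the ON clause so unmatched parents are kept

Corrected query:
SELECT p.name, c.salary FROM departments p LEFT JOIN staff c ON c.dept_id = p.id AND c.salary > 42492

Result:
name        | salary
------------+-------
Engineering | 111874
Legal       | 155752
Marketing   | NULL  
Sales       | 103816
Finance     | 50584 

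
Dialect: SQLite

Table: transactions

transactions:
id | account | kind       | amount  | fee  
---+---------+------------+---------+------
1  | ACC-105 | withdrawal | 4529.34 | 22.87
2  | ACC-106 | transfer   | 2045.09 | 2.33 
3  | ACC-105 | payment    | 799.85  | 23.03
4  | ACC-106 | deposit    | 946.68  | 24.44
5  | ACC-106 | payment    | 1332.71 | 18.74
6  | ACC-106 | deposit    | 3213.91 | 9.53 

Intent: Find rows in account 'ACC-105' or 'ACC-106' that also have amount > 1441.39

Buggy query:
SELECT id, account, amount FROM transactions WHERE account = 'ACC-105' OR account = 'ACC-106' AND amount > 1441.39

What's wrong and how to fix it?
Bug: Without parentheses, AND is evaluated before OR, so the amount filter only applies to the 'ACC-106' branch

Fix: Add parentheses around the OR so the AND applies to both alternatives

Corrected query:
SELECT id, account, amount FROM transactions WHERE (account = 'ACC-105' OR account = 'ACC-106') AND amount > 1441.39

Result:
id | account | amount 
---+---------+--------
1  | ACC-105 | 4529.34
2  | ACC-106 | 2045.09
6  | ACC-106 | 3213.91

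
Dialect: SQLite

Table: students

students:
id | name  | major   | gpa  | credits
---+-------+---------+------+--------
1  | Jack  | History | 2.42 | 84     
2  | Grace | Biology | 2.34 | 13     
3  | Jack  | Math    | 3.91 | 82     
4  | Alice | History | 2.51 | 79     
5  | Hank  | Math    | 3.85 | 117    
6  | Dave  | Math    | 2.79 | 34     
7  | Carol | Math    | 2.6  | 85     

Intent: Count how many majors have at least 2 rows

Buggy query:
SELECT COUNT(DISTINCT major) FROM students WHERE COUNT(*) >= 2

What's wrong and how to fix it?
Bug: COUNT(*) cannot appear in WHERE; the per-group count doesn't exist yet

Fix: Group first with HAVING COUNT(*) >= 2, then COUNT the resulting groups

Corrected query:
SELECT COUNT(*) FROM (SELECT major FROM students GROUP BY major HAVING COUNT(*) >= 2)

Result:
COUNT(*)
--------
2       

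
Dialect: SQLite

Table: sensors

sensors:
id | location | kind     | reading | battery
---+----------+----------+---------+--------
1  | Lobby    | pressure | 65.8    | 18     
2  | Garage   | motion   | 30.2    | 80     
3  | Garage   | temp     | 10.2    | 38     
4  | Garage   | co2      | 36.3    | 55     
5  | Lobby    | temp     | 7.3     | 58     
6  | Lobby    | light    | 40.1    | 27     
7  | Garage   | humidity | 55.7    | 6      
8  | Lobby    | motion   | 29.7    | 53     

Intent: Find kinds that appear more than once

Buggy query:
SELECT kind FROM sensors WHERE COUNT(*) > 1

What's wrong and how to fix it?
Bug: COUNT(*) is an aggregate and cannot be used in WHERE

Fix: GROUP BY kind, then filter groups with HAVING COUNT(*) > 1

Corrected query:
SELECT kind FROM sensors GROUP BY kind HAVING COUNT(*) > 1

Result:
kind  
------
motion
temp  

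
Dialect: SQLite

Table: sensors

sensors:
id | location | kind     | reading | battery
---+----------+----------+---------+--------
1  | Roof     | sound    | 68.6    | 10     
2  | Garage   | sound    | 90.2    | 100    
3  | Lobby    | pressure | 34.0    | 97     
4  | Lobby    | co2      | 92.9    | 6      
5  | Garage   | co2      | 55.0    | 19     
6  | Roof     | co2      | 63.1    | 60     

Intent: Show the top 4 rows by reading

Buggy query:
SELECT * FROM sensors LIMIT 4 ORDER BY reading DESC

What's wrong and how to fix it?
Bug: ORDER BY cannot follow LIMIT; LIMIT is the final clause

Fix: Sort with ORDER BY, then apply LIMIT

Corrected query:
SELECT * FROM sensors ORDER BY reading DESC LIMIT 4

Result:
id | location | kind  | reading | battery
---+----------+-------+---------+--------
4  | Lobby    | co2   | 92.9    | 6      
2  | Garage   | sound | 90.2    | 100    
1  | Roof     | sound | 68.6    | 10     
6  | Roof     | co2   | 63.1    | 60     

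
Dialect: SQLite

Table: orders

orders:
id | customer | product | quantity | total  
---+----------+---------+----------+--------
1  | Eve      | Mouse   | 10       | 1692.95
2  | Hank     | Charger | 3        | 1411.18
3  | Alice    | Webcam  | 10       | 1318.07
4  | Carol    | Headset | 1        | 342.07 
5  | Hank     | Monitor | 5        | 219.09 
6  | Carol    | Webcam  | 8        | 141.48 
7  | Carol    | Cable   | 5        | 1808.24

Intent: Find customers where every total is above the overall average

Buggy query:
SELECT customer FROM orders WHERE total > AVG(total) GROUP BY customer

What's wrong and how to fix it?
Bug: AVG() is an aggregate; it can't sit directly in WHERE

Fix: Compute the overall average in a scalar subquery and compare each group's MIN against it in HAVING

Corrected query:
SELECT customer FROM orders GROUP BY customer HAVING MIN(total) > (SELECT AVG(total) FROM orders)

Result:
customer
--------
Alice   
Eve     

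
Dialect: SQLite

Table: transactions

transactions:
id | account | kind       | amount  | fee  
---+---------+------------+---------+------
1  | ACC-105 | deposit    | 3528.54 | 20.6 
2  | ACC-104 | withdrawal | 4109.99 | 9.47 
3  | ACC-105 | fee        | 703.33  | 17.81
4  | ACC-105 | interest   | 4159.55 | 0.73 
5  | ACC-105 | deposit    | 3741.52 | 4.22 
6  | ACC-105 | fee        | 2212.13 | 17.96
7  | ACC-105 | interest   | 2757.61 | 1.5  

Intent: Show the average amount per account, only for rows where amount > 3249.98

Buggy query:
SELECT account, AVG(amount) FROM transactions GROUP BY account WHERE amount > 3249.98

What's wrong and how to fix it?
Bug: WHERE cannot follow GROUP BY

Fix: Move the WHERE clause before GROUP BY

Corrected query:
SELECT account, AVG(amount) FROM transactions WHERE amount > 3249.98 GROUP BY account

Result:
account | AVG(amount)
--------+------------
ACC-104 | 4109.99    
ACC-105 | 3809.87    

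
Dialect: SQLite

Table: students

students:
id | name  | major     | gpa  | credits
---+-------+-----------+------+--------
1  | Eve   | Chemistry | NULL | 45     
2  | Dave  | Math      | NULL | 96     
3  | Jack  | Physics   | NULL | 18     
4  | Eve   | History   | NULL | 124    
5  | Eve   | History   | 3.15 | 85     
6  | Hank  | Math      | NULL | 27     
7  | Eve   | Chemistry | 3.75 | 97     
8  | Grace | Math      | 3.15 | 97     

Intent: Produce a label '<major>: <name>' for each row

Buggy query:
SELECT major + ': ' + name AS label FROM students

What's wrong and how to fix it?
Bug: SQLite uses || for string concatenation; + coerces text to numbers (yielding 0)

Fix: Replace + with || to concatenate text

Corrected query:
SELECT major || ': ' || name AS label FROM students

Result:
label         
--------------
Chemistry: Eve
Math: Dave    
Physics: Jack 
History: Eve  
History: Eve  
Math: Hank    
Chemistry: Eve
Math: Grace   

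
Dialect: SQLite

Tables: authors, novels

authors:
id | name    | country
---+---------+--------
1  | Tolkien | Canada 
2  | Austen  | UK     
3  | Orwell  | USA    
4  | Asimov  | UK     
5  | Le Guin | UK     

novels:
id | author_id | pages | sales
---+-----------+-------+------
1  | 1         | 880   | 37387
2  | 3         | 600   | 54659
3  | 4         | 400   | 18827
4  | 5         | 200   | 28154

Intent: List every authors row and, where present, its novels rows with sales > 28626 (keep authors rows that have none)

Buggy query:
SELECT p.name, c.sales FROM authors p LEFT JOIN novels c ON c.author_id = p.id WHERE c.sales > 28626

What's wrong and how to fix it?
Bug: A WHERE condition on the right-hand table after LEFT JOIN drops unmatched parents

Fix: Put 'c.sales > 28626' in the JOIN's ON clause instead of WHERE

Corrected query:
SELECT p.name, c.sales FROM authors p LEFT JOIN novels c ON c.author_id = p.id AND c.sales > 28626

Result:
name    | sales
--------+------
Tolkien | 37387
Austen  | NULL 
Orwell  | 54659
Asimov  | NULL 
Le Guin | NULL 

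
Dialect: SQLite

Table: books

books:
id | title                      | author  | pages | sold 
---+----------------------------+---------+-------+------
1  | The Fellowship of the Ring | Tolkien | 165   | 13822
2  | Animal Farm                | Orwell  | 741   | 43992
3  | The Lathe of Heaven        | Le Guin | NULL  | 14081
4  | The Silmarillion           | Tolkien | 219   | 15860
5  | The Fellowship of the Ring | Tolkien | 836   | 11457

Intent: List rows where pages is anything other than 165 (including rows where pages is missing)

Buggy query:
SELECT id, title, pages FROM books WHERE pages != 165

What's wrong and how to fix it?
Bug: Inequality against NULL is unknown, not true; rows with NULL are dropped

Fix: Handle NULL separately with IS NULL alongside the inequality

Corrected query:
SELECT id, title, pages FROM books WHERE pages != 165 OR pages IS NULL

Result:
id | title                      | pages
---+----------------------------+------
2  | Animal Farm                | 741  
3  | The Lathe of Heaven        | NULL 
4  | The Silmarillion           | 219  
5  | The Fellowship of the Ring | 836  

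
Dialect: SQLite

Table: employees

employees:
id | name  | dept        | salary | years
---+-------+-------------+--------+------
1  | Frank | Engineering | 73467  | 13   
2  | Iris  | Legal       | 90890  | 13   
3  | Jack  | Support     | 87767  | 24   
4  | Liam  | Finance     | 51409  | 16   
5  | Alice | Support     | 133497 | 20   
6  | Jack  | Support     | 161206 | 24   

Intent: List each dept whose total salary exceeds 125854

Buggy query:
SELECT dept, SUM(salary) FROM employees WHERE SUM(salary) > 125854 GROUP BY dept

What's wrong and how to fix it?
Bug: SUM(salary) is an aggregate, but WHERE filters rows before aggregation

Fix: Move the aggregate condition to a HAVING clause

Corrected query:
SELECT dept, SUM(salary) FROM employees GROUP BY dept HAVING SUM(salary) > 125854

Result:
dept    | SUM(salary)
--------+------------
Support | 382470     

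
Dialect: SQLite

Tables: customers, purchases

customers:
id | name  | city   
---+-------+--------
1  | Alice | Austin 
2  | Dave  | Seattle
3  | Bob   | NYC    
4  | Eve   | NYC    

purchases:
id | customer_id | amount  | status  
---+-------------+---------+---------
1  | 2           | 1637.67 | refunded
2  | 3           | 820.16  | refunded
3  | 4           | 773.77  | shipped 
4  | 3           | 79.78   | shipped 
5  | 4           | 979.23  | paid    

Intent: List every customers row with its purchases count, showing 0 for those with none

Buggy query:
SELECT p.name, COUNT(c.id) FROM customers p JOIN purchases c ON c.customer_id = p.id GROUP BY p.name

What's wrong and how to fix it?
Bug: INNER JOIN drops customers rows that have no matching purchases rows

Fix: Use LEFT JOIN so parents without children still appear (COUNT(c.id) gives 0)

Corrected query:
SELECT p.name, COUNT(c.id) FROM customers p LEFT JOIN purchases c ON c.customer_id = p.id GROUP BY p.name

Result:
name  | COUNT(c.id)
------+------------
Alice | 0          
Bob   | 2          
Dave  | 1          
Eve   | 2          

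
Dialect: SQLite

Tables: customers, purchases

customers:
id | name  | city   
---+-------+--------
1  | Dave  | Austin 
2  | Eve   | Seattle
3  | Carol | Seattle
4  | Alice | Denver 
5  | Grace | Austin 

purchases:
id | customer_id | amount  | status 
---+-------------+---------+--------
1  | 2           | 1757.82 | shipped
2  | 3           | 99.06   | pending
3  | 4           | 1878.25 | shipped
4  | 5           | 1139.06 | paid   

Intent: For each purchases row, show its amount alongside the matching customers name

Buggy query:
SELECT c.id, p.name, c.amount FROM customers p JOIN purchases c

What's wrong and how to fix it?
Bug: JOIN with no ON clause produces a cartesian product; every purchases row pairs with every customers row

Fix: Specify the join condition linking the foreign key to the parent id

Corrected query:
SELECT c.id, p.name, c.amount FROM customers p JOIN purchases c ON c.customer_id = p.id

Result:
id | name  | amount 
---+-------+--------
1  | Eve   | 1757.82
2  | Carol | 99.06  
3  | Alice | 1878.25
4  | Grace | 1139.06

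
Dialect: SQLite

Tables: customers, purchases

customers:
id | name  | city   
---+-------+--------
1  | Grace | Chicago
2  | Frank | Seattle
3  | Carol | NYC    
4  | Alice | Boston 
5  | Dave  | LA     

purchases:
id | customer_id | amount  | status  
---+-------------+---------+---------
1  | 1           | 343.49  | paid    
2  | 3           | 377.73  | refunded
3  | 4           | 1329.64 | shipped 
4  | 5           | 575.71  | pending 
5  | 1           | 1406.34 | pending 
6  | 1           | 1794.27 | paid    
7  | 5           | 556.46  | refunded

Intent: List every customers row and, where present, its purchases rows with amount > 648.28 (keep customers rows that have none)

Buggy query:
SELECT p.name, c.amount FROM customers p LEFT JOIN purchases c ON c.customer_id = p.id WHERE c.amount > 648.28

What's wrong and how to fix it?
Bug: A WHERE condition on the right-hand table after LEFT JOIN drops unmatched parents

Fix: Put 'c.amount > 648.28' in the JOIN's ON clause instead of WHERE

Corrected query:
SELECT p.name, c.amount FROM customers p LEFT JOIN purchases c ON c.customer_id = p.id AND c.amount > 648.28

Result:
name  | amount 
------+--------
Grace | 1406.34
Grace | 1794.27
Frank | NULL   
Carol | NULL   
Alice | 1329.64
Dave  | NULL   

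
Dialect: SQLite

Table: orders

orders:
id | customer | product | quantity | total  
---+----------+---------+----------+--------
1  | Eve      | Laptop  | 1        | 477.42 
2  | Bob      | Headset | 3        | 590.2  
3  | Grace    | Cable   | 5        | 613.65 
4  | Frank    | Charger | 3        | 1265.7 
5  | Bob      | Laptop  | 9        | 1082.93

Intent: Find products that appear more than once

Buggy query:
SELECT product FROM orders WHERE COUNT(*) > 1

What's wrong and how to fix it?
Bug: WHERE can't reference COUNT(*); aggregates are computed after WHERE

Fix: Group first, then use HAVING for the count condition

Corrected query:
SELECT product FROM orders GROUP BY product HAVING COUNT(*) > 1

Result:
product
-------
Laptop 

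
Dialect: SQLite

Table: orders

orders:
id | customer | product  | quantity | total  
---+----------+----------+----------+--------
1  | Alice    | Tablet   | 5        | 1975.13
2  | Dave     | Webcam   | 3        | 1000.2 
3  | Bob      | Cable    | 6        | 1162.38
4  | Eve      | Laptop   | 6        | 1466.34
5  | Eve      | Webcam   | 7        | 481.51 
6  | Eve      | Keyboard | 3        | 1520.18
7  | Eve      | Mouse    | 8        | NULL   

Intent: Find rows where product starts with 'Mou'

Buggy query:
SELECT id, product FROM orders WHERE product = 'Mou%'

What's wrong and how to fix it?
Bug: '=' compares the literal string including the % character; pattern matching needs LIKE

Fix: Use LIKE for wildcard pattern matching

Corrected query:
SELECT id, product FROM orders WHERE product LIKE 'Mou%'

Result:
id | product
---+--------
7  | Mouse  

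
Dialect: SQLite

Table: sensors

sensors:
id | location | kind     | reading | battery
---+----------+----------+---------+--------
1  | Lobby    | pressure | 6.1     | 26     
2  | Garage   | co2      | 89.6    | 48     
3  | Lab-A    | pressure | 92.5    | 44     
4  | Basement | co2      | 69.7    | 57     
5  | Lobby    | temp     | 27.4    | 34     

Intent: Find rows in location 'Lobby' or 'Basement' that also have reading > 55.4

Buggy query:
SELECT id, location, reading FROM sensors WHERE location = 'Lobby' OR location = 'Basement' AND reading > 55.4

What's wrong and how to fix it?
Bug: AND binds tighter than OR, so this parses as location = 'Lobby' OR (location = 'Basement' AND reading > 55.4)

Fix: Add parentheses around the OR so the AND applies to both alternatives

Corrected query:
SELECT id, location, reading FROM sensors WHERE (location = 'Lobby' OR location = 'Basement') AND reading > 55.4

Result:
id | location | reading
---+----------+--------
4  | Basement | 69.7   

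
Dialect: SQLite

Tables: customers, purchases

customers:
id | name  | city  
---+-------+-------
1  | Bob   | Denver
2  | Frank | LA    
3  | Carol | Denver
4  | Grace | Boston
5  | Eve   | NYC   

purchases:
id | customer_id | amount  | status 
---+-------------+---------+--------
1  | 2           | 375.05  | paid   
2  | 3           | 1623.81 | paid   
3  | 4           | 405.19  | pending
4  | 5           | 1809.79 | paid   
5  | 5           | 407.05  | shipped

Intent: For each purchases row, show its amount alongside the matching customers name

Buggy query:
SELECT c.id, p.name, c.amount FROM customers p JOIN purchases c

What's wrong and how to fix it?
Bug: Missing join condition: each purchases row is matched to all customers rows instead of just its own

Fix: Add ON c.customer_id = p.id to the JOIN

Corrected query:
SELECT c.id, p.name, c.amount FROM customers p JOIN purchases c ON c.customer_id = p.id

Result:
id | name  | amount 
---+-------+--------
1  | Frank | 375.05 
2  | Carol | 1623.81
3  | Grace | 405.19 
4  | Eve   | 1809.79
5  | Eve   | 407.05 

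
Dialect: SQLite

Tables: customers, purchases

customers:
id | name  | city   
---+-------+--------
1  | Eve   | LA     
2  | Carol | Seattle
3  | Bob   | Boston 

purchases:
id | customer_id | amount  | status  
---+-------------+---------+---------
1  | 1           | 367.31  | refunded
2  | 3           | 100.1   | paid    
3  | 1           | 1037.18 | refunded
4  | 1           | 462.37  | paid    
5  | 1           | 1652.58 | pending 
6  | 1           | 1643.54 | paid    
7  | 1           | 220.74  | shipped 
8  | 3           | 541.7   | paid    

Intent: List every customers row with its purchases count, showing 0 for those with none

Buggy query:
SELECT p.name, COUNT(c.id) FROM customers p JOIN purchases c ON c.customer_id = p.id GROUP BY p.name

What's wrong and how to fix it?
Bug: INNER JOIN drops customers rows that have no matching purchases rows

Fix: Use LEFT JOIN so parents without children still appear (COUNT(c.id) gives 0)

Corrected query:
SELECT p.name, COUNT(c.id) FROM customers p LEFT JOIN purchases c ON c.customer_id = p.id GROUP BY p.name

Result:
name  | COUNT(c.id)
------+------------
Bob   | 2          
Carol | 0          
Eve   | 6          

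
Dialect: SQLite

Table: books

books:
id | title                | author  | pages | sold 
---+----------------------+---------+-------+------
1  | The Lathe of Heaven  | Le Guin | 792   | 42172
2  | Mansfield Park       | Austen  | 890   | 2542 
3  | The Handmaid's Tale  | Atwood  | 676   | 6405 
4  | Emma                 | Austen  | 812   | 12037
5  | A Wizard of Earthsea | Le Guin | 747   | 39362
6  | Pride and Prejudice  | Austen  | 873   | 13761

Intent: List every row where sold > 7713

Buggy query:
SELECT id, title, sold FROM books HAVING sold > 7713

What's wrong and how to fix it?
Bug: This is a non-aggregate query (no GROUP BY, no aggregates), so in SQLite the HAVING clause is invalid here; a row-level condition belongs in WHERE

Fix: Replace HAVING with WHERE since the condition applies to individual rows

Corrected query:
SELECT id, title, sold FROM books WHERE sold > 7713

Result:
id | title                | sold 
---+----------------------+------
1  | The Lathe of Heaven  | 42172
4  | Emma                 | 12037
5  | A Wizard of Earthsea | 39362
6  | Pride and Prejudice  | 13761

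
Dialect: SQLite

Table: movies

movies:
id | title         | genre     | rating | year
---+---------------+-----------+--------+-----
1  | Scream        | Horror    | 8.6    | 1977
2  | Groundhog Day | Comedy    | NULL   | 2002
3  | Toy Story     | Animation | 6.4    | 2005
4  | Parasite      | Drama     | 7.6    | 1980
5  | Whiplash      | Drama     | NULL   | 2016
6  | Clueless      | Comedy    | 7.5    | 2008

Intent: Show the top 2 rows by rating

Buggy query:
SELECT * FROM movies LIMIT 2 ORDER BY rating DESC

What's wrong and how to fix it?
Bug: ORDER BY cannot follow LIMIT; LIMIT is the final clause

Fix: Sort with ORDER BY, then apply LIMIT

Corrected query:
SELECT * FROM movies ORDER BY rating DESC LIMIT 2

Result:
id | title    | genre  | rating | year
---+----------+--------+--------+-----
1  | Scream   | Horror | 8.6    | 1977
4  | Parasite | Drama  | 7.6    | 1980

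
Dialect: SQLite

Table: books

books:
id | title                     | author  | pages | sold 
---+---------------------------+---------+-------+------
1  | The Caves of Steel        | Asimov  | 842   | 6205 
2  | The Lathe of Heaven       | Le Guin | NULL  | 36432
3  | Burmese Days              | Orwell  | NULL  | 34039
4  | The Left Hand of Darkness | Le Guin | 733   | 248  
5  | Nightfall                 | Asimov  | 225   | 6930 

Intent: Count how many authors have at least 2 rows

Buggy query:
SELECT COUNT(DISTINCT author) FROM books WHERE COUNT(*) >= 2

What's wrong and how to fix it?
Bug: COUNT(*) cannot appear in WHERE; the per-group count doesn't exist yet

Fix: Use a subquery that GROUPs and filters with HAVING, then count its rows

Corrected query:
SELECT COUNT(*) FROM (SELECT author FROM books GROUP BY author HAVING COUNT(*) >= 2)

Result:
COUNT(*)
--------
2       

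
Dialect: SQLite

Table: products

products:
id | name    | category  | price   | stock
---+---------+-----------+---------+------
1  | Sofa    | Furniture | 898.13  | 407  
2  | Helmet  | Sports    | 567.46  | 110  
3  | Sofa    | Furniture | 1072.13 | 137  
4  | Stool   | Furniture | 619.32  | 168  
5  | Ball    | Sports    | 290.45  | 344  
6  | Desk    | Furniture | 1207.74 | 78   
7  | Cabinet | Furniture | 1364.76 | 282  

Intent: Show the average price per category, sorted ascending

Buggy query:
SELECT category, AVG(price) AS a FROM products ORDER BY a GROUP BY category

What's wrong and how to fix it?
Bug: GROUP BY must precede ORDER BY

Fix: Move ORDER BY to the end, after GROUP BY

Corrected query:
SELECT category, AVG(price) AS a FROM products GROUP BY category ORDER BY a

Result:
category  | a       
----------+---------
Sports    | 428.955 
Furniture | 1032.416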